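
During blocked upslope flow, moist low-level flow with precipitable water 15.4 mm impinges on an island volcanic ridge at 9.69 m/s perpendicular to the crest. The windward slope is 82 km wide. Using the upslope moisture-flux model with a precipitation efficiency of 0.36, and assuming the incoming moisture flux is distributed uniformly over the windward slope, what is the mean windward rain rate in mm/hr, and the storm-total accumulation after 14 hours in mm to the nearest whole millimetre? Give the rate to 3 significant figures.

R ≈ 2.36 mm/hr; total ≈ 33 mm

Incoming column moisture flux per unit ridge length: F = V × PW = 9.69 × 15.4 = 149.226 mm·m/s.
Spread over the 82 km slope with efficiency ε = 0.36: R = ε·F/W = 0.36 × 149.226 / 82000 m = 6.551e-04 mm/s.
R = 6.551e-04 × 3600 = 2.36 mm/hr.
Over 14 h: total = 2.36 × 14 = 33.04 ≈ 33 mm.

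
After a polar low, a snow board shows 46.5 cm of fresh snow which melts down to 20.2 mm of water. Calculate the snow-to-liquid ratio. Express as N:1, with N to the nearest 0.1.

ratio ≈ 23.0

Ratio = snow depth / SWE = 465 mm / 20.2 mm = 23.0, i.e. 23.0:1.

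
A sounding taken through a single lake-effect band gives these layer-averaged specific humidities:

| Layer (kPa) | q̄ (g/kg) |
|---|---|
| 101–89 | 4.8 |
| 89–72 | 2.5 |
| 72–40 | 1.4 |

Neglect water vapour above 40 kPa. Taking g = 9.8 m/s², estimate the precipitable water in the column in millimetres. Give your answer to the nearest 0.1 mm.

Precipitable water is the column-integrated vapour mass per unit area: PW = (1/g) Σ q̄ Δp, with q in kg/kg and Δp in Pa (1 kg/m² of water = 1 mm).
Layer 101–89 kPa: Δp = 120 hPa = 12000 Pa, q̄ = 0.0048 kg/kg → 0.0048 × 12000 / 9.8 = 5.88 mm
Layer 89–72 kPa: Δp = 170 hPa = 17000 Pa, q̄ = 0.0025 kg/kg → 0.0025 × 17000 / 9.8 = 4.34 mm
Layer 72–40 kPa: Δp = 320 hPa = 32000 Pa, q̄ = 0.0014 kg/kg → 0.0014 × 32000 / 9.8 = 4.57 mm
PW = 5.88 + 4.34 + 4.57 = 14.79 ≈ 14.8 mm.

PW ≈ 14.8 mm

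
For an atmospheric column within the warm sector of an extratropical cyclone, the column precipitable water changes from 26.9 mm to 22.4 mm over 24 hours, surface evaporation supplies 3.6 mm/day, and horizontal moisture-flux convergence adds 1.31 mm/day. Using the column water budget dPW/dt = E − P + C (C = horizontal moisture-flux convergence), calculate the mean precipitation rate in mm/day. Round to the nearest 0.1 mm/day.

dPW/dt = (22.4 − 26.9) mm / (24/24 day) = -4.500 mm/day.
P = E + C − dPW/dt = 3.6 + (1.31) − (-4.500) = 9.4 mm/day.

P ≈ 9.4 mm/day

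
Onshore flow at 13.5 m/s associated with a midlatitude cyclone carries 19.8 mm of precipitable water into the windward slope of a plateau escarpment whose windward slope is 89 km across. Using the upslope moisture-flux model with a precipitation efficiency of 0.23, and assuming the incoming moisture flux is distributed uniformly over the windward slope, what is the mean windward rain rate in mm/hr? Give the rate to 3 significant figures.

R ≈ 2.49 mm/hr

Incoming column moisture flux per unit ridge length: F = V × PW = 13.5 × 19.8 = 267.3 mm·m/s.
Spread over the 89 km slope with efficiency ε = 0.23: R = ε·F/W = 0.23 × 267.3 / 89000 m = 6.908e-04 mm/s.
R = 6.908e-04 × 3600 = 2.49 mm/hr.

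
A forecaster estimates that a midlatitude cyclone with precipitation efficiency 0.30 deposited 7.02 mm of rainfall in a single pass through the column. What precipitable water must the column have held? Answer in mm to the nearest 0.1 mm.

PW ≈ 23.4 mm

PW = rainfall / ε = 7.02 / 0.30 = 23.4 mm.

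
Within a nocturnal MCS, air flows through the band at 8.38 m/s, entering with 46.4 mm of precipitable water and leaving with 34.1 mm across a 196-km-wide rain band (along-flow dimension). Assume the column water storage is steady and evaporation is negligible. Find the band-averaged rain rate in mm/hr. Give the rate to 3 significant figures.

R ≈ 1.89 mm/hr

Column moisture flux per unit crosswind length is F = V × PW.
Inflow: F_in = 8.38 × 46.4 = 388.832 mm·m/s
Outflow: F_out = 8.38 × 34.1 = 285.758 mm·m/s
Steady-state rate R = (F_in − F_out)/L = (388.832 − 285.758) / 196000 m = 5.259e-04 mm/s.
R = 5.259e-04 × 3600 = 1.89 mm/hr.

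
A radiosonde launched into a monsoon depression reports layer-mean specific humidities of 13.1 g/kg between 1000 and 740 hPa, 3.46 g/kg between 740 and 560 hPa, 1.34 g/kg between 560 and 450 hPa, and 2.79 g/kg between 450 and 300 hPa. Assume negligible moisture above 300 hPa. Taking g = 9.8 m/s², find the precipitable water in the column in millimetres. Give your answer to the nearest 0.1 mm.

PW ≈ 46.9 mm

Precipitable water is the column-integrated vapour mass per unit area: PW = (1/g) Σ q̄ Δp, with q in kg/kg and Δp in Pa (1 kg/m² of water = 1 mm).
Layer 1000–740 hPa: Δp = 260 hPa = 26000 Pa, q̄ = 0.0131 kg/kg → 0.0131 × 26000 / 9.8 = 34.76 mm
Layer 740–560 hPa: Δp = 180 hPa = 18000 Pa, q̄ = 0.00346 kg/kg → 0.00346 × 18000 / 9.8 = 6.36 mm
Layer 560–450 hPa: Δp = 110 hPa = 11000 Pa, q̄ = 0.00134 kg/kg → 0.00134 × 11000 / 9.8 = 1.50 mm
Layer 450–300 hPa: Δp = 150 hPa = 15000 Pa, q̄ = 0.00279 kg/kg → 0.00279 × 15000 / 9.8 = 4.27 mm
PW = 34.76 + 6.36 + 1.50 + 4.27 = 46.89 ≈ 46.9 mm.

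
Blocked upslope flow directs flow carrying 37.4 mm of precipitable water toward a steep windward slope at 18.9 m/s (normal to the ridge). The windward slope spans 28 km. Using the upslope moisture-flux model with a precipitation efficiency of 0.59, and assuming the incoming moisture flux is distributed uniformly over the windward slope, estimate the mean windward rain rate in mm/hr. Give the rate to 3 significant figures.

R ≈ 53.6 mm/hr

Incoming column moisture flux per unit ridge length: F = V × PW = 18.9 × 37.4 = 706.86 mm·m/s.
Spread over the 28 km slope with efficiency ε = 0.59: R = ε·F/W = 0.59 × 706.86 / 28000 m = 1.489e-02 mm/s.
R = 1.489e-02 × 3600 = 53.6 mm/hr.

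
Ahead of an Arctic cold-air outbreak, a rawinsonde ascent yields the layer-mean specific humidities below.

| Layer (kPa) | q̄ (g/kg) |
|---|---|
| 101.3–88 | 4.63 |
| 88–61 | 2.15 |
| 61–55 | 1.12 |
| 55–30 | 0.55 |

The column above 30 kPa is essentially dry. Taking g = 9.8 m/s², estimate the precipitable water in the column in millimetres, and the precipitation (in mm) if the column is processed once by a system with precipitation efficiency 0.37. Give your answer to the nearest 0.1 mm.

Precipitable water is the column-integrated vapour mass per unit area: PW = (1/g) Σ q̄ Δp, with q in kg/kg and Δp in Pa (1 kg/m² of water = 1 mm).
Layer 101.3–88 kPa: Δp = 133 hPa = 13300 Pa, q̄ = 0.00463 kg/kg → 0.00463 × 13300 / 9.8 = 6.28 mm
Layer 88–61 kPa: Δp = 270 hPa = 27000 Pa, q̄ = 0.00215 kg/kg → 0.00215 × 27000 / 9.8 = 5.92 mm
Layer 61–55 kPa: Δp = 60 hPa = 6000 Pa, q̄ = 0.00112 kg/kg → 0.00112 × 6000 / 9.8 = 0.69 mm
Layer 55–30 kPa: Δp = 250 hPa = 25000 Pa, q̄ = 0.00055 kg/kg → 0.00055 × 25000 / 9.8 = 1.40 mm
PW = 6.28 + 5.92 + 0.69 + 1.40 = 14.29 ≈ 14.3 mm.
Precipitation = ε × PW = 0.37 × 14.3 = 5.3 mm.

PW ≈ 14.3 mm; precipitation ≈ 5.3 mm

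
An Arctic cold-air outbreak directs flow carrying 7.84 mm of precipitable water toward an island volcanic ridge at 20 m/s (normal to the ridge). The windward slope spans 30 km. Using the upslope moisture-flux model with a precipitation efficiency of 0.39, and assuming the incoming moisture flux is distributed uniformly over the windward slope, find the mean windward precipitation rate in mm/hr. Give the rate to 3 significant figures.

R ≈ 7.34 mm/hr

Incoming column moisture flux per unit ridge length: F = V × PW = 20 × 7.84 = 156.8 mm·m/s.
Spread over the 30 km slope with efficiency ε = 0.39: R = ε·F/W = 0.39 × 156.8 / 30000 m = 2.038e-03 mm/s.
R = 2.038e-03 × 3600 = 7.34 mm/hr.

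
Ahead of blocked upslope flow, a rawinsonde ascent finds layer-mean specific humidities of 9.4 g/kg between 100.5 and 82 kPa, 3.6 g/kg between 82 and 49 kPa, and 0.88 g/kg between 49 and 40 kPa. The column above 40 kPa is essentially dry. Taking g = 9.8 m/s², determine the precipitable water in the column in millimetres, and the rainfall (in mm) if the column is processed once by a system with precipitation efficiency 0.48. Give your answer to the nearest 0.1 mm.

PW ≈ 30.7 mm; rainfall ≈ 14.7 mm

Precipitable water is the column-integrated vapour mass per unit area: PW = (1/g) Σ q̄ Δp, with q in kg/kg and Δp in Pa (1 kg/m² of water = 1 mm).
Layer 100.5–82 kPa: Δp = 185 hPa = 18500 Pa, q̄ = 0.0094 kg/kg → 0.0094 × 18500 / 9.8 = 17.74 mm
Layer 82–49 kPa: Δp = 330 hPa = 33000 Pa, q̄ = 0.0036 kg/kg → 0.0036 × 33000 / 9.8 = 12.12 mm
Layer 49–40 kPa: Δp = 90 hPa = 9000 Pa, q̄ = 0.00088 kg/kg → 0.00088 × 9000 / 9.8 = 0.81 mm
PW = 17.74 + 12.12 + 0.81 = 30.67 ≈ 30.7 mm.
Rainfall = ε × PW = 0.48 × 30.7 = 14.7 mm.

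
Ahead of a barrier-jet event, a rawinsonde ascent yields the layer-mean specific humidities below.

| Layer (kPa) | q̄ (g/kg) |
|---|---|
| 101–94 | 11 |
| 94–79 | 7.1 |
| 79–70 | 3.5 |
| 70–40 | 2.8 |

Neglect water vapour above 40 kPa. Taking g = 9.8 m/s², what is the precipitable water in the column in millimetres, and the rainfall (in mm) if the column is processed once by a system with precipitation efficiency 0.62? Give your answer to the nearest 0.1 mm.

Precipitable water is the column-integrated vapour mass per unit area: PW = (1/g) Σ q̄ Δp, with q in kg/kg and Δp in Pa (1 kg/m² of water = 1 mm).
Layer 101–94 kPa: Δp = 70 hPa = 7000 Pa, q̄ = 0.011 kg/kg → 0.011 × 7000 / 9.8 = 7.86 mm
Layer 94–79 kPa: Δp = 150 hPa = 15000 Pa, q̄ = 0.0071 kg/kg → 0.0071 × 15000 / 9.8 = 10.87 mm
Layer 79–70 kPa: Δp = 90 hPa = 9000 Pa, q̄ = 0.0035 kg/kg → 0.0035 × 9000 / 9.8 = 3.21 mm
Layer 70–40 kPa: Δp = 300 hPa = 30000 Pa, q̄ = 0.0028 kg/kg → 0.0028 × 30000 / 9.8 = 8.57 mm
PW = 7.86 + 10.87 + 3.21 + 8.57 = 30.51 ≈ 30.5 mm.
Rainfall = ε × PW = 0.62 × 30.5 = 18.9 mm.

PW ≈ 30.5 mm; rainfall ≈ 18.9 mm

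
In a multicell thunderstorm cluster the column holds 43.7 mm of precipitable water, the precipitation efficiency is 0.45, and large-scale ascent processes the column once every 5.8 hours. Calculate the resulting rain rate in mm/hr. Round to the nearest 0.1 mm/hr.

R ≈ 3.4 mm/hr

Each overturning extracts ε × PW = 0.45 × 43.7 = 19.665 mm.
Rate = ε·PW / τ = 19.665 / 5.8 h = 3.4 mm/hr.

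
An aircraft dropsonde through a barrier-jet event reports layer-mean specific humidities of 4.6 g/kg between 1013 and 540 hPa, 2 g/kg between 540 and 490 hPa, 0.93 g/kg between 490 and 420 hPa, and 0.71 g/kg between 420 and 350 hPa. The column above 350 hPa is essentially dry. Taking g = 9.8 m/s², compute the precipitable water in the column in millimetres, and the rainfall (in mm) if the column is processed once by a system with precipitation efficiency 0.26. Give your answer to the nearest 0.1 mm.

Precipitable water is the column-integrated vapour mass per unit area: PW = (1/g) Σ q̄ Δp, with q in kg/kg and Δp in Pa (1 kg/m² of water = 1 mm).
Layer 1013–540 hPa: Δp = 473 hPa = 47300 Pa, q̄ = 0.0046 kg/kg → 0.0046 × 47300 / 9.8 = 22.20 mm
Layer 540–490 hPa: Δp = 50 hPa = 5000 Pa, q̄ = 0.002 kg/kg → 0.002 × 5000 / 9.8 = 1.02 mm
Layer 490–420 hPa: Δp = 70 hPa = 7000 Pa, q̄ = 0.00093 kg/kg → 0.00093 × 7000 / 9.8 = 0.66 mm
Layer 420–350 hPa: Δp = 70 hPa = 7000 Pa, q̄ = 0.00071 kg/kg → 0.00071 × 7000 / 9.8 = 0.51 mm
PW = 22.20 + 1.02 + 0.66 + 0.51 = 24.39 ≈ 24.4 mm.
Rainfall = ε × PW = 0.26 × 24.4 = 6.3 mm.

PW ≈ 24.4 mm; rainfall ≈ 6.3 mm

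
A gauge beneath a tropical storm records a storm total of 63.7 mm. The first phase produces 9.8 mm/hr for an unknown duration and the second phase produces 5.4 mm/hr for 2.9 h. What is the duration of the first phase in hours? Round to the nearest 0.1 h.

duration ≈ 4.9 h

Known phases: 5.4 × 2.9 = 15.66 mm.
Remaining depth = 63.7 − 15.66 = 48.04 mm.
Duration = 48.04 / 9.8 = 4.9 h.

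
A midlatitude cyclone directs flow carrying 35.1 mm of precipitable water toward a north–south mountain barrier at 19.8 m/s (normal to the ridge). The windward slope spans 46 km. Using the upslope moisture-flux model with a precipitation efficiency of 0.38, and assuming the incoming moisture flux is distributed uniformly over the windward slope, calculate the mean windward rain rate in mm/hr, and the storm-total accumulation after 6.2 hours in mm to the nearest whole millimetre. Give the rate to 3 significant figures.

R ≈ 20.7 mm/hr; total ≈ 128 mm

Incoming column moisture flux per unit ridge length: F = V × PW = 19.8 × 35.1 = 694.98 mm·m/s.
Spread over the 46 km slope with efficiency ε = 0.38: R = ε·F/W = 0.38 × 694.98 / 46000 m = 5.741e-03 mm/s.
R = 5.741e-03 × 3600 = 20.7 mm/hr.
Over 6.2 h: total = 20.7 × 6.2 = 128.34 ≈ 128 mm.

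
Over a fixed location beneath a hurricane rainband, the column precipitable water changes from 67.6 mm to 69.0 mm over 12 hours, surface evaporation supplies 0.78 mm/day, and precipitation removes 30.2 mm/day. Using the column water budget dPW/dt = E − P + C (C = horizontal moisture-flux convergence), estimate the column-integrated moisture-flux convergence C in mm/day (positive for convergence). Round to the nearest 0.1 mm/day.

C ≈ 32.2 mm/day

dPW/dt = (69.0 − 67.6) mm / (12/24 day) = +2.800 mm/day.
C = dPW/dt − E + P = (+2.800) − 0.78 + 30.2 = 32.2 mm/day.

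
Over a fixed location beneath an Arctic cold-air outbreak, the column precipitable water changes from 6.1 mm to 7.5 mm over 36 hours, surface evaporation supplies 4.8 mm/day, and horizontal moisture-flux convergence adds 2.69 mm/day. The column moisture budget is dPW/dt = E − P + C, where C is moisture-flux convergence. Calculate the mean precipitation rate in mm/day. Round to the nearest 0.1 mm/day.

P ≈ 6.6 mm/day

dPW/dt = (7.5 − 6.1) mm / (36/24 day) = +0.933 mm/day.
P = E + C − dPW/dt = 4.8 + (2.69) − (+0.933) = 6.6 mm/day.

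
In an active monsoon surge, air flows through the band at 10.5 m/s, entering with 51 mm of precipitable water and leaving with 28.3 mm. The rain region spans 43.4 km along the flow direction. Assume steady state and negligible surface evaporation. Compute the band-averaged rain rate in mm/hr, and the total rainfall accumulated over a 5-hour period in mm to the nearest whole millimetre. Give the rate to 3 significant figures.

Column moisture flux per unit crosswind length is F = V × PW.
Inflow: F_in = 10.5 × 51 = 535.5 mm·m/s
Outflow: F_out = 10.5 × 28.3 = 297.15 mm·m/s
Steady-state rate R = (F_in − F_out)/L = (535.5 − 297.15) / 43400 m = 5.492e-03 mm/s.
R = 5.492e-03 × 3600 = 19.8 mm/hr.
Over 5 h: total = 19.8 × 5 = 99 mm.

R ≈ 19.8 mm/hr; total ≈ 99 mm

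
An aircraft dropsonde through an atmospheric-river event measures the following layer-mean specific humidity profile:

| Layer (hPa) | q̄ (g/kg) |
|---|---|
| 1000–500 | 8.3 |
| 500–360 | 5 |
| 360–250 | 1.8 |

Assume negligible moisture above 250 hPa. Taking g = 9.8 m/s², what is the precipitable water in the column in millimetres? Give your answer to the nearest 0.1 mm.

PW ≈ 51.5 mm

Precipitable water is the column-integrated vapour mass per unit area: PW = (1/g) Σ q̄ Δp, with q in kg/kg and Δp in Pa (1 kg/m² of water = 1 mm).
Layer 1000–500 hPa: Δp = 500 hPa = 50000 Pa, q̄ = 0.0083 kg/kg → 0.0083 × 50000 / 9.8 = 42.35 mm
Layer 500–360 hPa: Δp = 140 hPa = 14000 Pa, q̄ = 0.005 kg/kg → 0.005 × 14000 / 9.8 = 7.14 mm
Layer 360–250 hPa: Δp = 110 hPa = 11000 Pa, q̄ = 0.0018 kg/kg → 0.0018 × 11000 / 9.8 = 2.02 mm
PW = 42.35 + 7.14 + 2.02 = 51.51 ≈ 51.5 mm.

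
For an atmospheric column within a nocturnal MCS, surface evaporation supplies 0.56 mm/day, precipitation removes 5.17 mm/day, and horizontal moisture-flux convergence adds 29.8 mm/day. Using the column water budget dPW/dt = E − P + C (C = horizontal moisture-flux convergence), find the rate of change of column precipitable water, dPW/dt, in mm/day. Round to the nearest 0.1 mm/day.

dPW/dt ≈ 25.2 mm/day

dPW/dt = E − P + C = 0.56 − 5.17 + (29.8) = 25.2 mm/day.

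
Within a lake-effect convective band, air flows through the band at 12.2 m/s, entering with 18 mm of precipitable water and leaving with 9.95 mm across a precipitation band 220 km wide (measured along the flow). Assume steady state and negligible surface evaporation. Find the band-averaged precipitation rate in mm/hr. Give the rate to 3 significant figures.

Column moisture flux per unit crosswind length is F = V × PW.
Inflow: F_in = 12.2 × 18 = 219.6 mm·m/s
Outflow: F_out = 12.2 × 9.95 = 121.39 mm·m/s
Steady-state rate R = (F_in − F_out)/L = (219.6 − 121.39) / 220000 m = 4.464e-04 mm/s.
R = 4.464e-04 × 3600 = 1.61 mm/hr.

R ≈ 1.61 mm/hr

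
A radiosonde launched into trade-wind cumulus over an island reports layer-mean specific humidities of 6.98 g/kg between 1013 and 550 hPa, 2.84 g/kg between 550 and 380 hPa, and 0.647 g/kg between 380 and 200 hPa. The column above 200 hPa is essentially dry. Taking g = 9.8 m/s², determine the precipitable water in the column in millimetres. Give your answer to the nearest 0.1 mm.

PW ≈ 39.1 mm

Precipitable water is the column-integrated vapour mass per unit area: PW = (1/g) Σ q̄ Δp, with q in kg/kg and Δp in Pa (1 kg/m² of water = 1 mm).
Layer 1013–550 hPa: Δp = 463 hPa = 46300 Pa, q̄ = 0.00698 kg/kg → 0.00698 × 46300 / 9.8 = 32.98 mm
Layer 550–380 hPa: Δp = 170 hPa = 17000 Pa, q̄ = 0.00284 kg/kg → 0.00284 × 17000 / 9.8 = 4.93 mm
Layer 380–200 hPa: Δp = 180 hPa = 18000 Pa, q̄ = 0.000647 kg/kg → 0.000647 × 18000 / 9.8 = 1.19 mm
PW = 32.98 + 4.93 + 1.19 = 39.10 ≈ 39.1 mm.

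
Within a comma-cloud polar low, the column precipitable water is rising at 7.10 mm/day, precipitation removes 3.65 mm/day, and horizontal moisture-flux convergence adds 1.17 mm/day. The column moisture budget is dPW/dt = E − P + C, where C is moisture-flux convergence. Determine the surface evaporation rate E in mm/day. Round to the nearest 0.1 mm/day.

dPW/dt = +7.10 mm/day.
E = dPW/dt + P − C = (+7.10) + 3.65 − (1.17) = 9.6 mm/day.

E ≈ 9.6 mm/day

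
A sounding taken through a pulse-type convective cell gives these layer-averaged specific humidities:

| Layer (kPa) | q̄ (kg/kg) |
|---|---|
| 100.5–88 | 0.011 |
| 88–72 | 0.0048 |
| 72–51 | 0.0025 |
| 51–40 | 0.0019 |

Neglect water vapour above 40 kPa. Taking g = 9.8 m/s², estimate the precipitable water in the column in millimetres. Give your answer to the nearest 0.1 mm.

Precipitable water is the column-integrated vapour mass per unit area: PW = (1/g) Σ q̄ Δp, with q in kg/kg and Δp in Pa (1 kg/m² of water = 1 mm).
Layer 100.5–88 kPa: Δp = 125 hPa = 12500 Pa, q̄ = 0.011 kg/kg → 0.011 × 12500 / 9.8 = 14.03 mm
Layer 88–72 kPa: Δp = 160 hPa = 16000 Pa, q̄ = 0.0048 kg/kg → 0.0048 × 16000 / 9.8 = 7.84 mm
Layer 72–51 kPa: Δp = 210 hPa = 21000 Pa, q̄ = 0.0025 kg/kg → 0.0025 × 21000 / 9.8 = 5.36 mm
Layer 51–40 kPa: Δp = 110 hPa = 11000 Pa, q̄ = 0.0019 kg/kg → 0.0019 × 11000 / 9.8 = 2.13 mm
PW = 14.03 + 7.84 + 5.36 + 2.13 = 29.36 ≈ 29.4 mm.

PW ≈ 29.4 mm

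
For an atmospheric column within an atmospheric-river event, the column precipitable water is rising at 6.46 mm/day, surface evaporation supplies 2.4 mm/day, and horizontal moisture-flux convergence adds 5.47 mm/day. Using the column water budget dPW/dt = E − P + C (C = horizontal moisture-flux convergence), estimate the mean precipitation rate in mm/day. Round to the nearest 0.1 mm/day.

dPW/dt = +6.46 mm/day.
P = E + C − dPW/dt = 2.4 + (5.47) − (+6.46) = 1.4 mm/day.

P ≈ 1.4 mm/day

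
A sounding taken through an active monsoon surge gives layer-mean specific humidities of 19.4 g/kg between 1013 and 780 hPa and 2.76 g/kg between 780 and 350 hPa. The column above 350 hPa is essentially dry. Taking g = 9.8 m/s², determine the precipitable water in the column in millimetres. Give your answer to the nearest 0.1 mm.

PW ≈ 58.2 mm

Precipitable water is the column-integrated vapour mass per unit area: PW = (1/g) Σ q̄ Δp, with q in kg/kg and Δp in Pa (1 kg/m² of water = 1 mm).
Layer 1013–780 hPa: Δp = 233 hPa = 23300 Pa, q̄ = 0.0194 kg/kg → 0.0194 × 23300 / 9.8 = 46.12 mm
Layer 780–350 hPa: Δp = 430 hPa = 43000 Pa, q̄ = 0.00276 kg/kg → 0.00276 × 43000 / 9.8 = 12.11 mm
PW = 46.12 + 12.11 = 58.23 ≈ 58.2 mm.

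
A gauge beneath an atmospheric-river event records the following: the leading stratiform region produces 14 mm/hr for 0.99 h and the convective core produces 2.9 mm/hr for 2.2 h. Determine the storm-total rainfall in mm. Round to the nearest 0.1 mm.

Total = Σ Rᵢ Δtᵢ = 14 × 0.99 + 2.9 × 2.2
      = 13.86 + 6.38 = 20.2 mm.

total ≈ 20.2 mm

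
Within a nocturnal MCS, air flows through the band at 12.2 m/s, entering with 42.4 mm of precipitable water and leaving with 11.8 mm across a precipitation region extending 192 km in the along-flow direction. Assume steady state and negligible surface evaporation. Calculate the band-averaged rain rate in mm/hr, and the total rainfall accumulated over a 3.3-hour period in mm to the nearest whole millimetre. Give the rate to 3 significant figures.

R ≈ 7.00 mm/hr; total ≈ 23 mm

Column moisture flux per unit crosswind length is F = V × PW.
Inflow: F_in = 12.2 × 42.4 = 517.28 mm·m/s
Outflow: F_out = 12.2 × 11.8 = 143.96 mm·m/s
Steady-state rate R = (F_in − F_out)/L = (517.28 − 143.96) / 192000 m = 1.944e-03 mm/s.
R = 1.944e-03 × 3600 = 7.00 mm/hr.
Over 3.3 h: total = 7.00 × 3.3 = 23.1 ≈ 23 mm.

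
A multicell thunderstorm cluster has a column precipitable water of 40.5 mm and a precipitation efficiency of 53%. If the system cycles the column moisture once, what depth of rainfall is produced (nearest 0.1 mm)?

Rainfall = ε × PW = 0.53 × 40.5 = 21.5 mm.

rainfall ≈ 21.5 mm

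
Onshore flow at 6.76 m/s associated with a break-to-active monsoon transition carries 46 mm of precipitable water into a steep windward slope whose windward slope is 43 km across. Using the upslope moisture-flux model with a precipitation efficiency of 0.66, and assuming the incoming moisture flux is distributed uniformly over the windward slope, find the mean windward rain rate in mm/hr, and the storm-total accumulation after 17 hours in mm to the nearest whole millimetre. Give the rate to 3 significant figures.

Incoming column moisture flux per unit ridge length: F = V × PW = 6.76 × 46 = 310.96 mm·m/s.
Spread over the 43 km slope with efficiency ε = 0.66: R = ε·F/W = 0.66 × 310.96 / 43000 m = 4.773e-03 mm/s.
R = 4.773e-03 × 3600 = 17.2 mm/hr.
Over 17 h: total = 17.2 × 17 = 292.4 ≈ 292 mm.

R ≈ 17.2 mm/hr; total ≈ 292 mm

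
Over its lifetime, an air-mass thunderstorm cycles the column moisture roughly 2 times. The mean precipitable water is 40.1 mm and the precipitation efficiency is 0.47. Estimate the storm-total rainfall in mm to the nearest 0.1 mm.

rainfall ≈ 37.7 mm

Each cycle deposits ε × PW = 0.47 × 40.1 = 18.847 mm.
Over 2 cycles: 2 × 18.847 = 37.7 mm.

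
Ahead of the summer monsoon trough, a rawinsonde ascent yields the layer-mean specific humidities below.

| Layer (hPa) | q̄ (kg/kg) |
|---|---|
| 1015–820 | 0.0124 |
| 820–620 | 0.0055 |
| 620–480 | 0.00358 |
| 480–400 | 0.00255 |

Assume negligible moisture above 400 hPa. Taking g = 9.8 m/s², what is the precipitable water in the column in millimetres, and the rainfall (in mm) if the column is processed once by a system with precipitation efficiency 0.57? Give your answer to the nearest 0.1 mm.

Precipitable water is the column-integrated vapour mass per unit area: PW = (1/g) Σ q̄ Δp, with q in kg/kg and Δp in Pa (1 kg/m² of water = 1 mm).
Layer 1015–820 hPa: Δp = 195 hPa = 19500 Pa, q̄ = 0.0124 kg/kg → 0.0124 × 19500 / 9.8 = 24.67 mm
Layer 820–620 hPa: Δp = 200 hPa = 20000 Pa, q̄ = 0.0055 kg/kg → 0.0055 × 20000 / 9.8 = 11.22 mm
Layer 620–480 hPa: Δp = 140 hPa = 14000 Pa, q̄ = 0.00358 kg/kg → 0.00358 × 14000 / 9.8 = 5.11 mm
Layer 480–400 hPa: Δp = 80 hPa = 8000 Pa, q̄ = 0.00255 kg/kg → 0.00255 × 8000 / 9.8 = 2.08 mm
PW = 24.67 + 11.22 + 5.11 + 2.08 = 43.08 ≈ 43.1 mm.
Rainfall = ε × PW = 0.57 × 43.1 = 24.6 mm.

PW ≈ 43.1 mm; rainfall ≈ 24.6 mm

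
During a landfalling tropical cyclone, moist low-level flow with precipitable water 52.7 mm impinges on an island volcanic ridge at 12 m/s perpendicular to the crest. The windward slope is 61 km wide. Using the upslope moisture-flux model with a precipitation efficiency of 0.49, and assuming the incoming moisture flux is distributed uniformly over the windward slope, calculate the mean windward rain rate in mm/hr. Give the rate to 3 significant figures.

R ≈ 18.3 mm/hr

Incoming column moisture flux per unit ridge length: F = V × PW = 12 × 52.7 = 632.4 mm·m/s.
Spread over the 61 km slope with efficiency ε = 0.49: R = ε·F/W = 0.49 × 632.4 / 61000 m = 5.080e-03 mm/s.
R = 5.080e-03 × 3600 = 18.3 mm/hr.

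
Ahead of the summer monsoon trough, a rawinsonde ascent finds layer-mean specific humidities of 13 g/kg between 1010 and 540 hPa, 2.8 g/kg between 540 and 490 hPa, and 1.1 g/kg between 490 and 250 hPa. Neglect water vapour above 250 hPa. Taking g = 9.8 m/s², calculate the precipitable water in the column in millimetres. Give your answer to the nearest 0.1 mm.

PW ≈ 66.5 mm

Precipitable water is the column-integrated vapour mass per unit area: PW = (1/g) Σ q̄ Δp, with q in kg/kg and Δp in Pa (1 kg/m² of water = 1 mm).
Layer 1010–540 hPa: Δp = 470 hPa = 47000 Pa, q̄ = 0.013 kg/kg → 0.013 × 47000 / 9.8 = 62.35 mm
Layer 540–490 hPa: Δp = 50 hPa = 5000 Pa, q̄ = 0.0028 kg/kg → 0.0028 × 5000 / 9.8 = 1.43 mm
Layer 490–250 hPa: Δp = 240 hPa = 24000 Pa, q̄ = 0.0011 kg/kg → 0.0011 × 24000 / 9.8 = 2.69 mm
PW = 62.35 + 1.43 + 2.69 = 66.47 ≈ 66.5 mm.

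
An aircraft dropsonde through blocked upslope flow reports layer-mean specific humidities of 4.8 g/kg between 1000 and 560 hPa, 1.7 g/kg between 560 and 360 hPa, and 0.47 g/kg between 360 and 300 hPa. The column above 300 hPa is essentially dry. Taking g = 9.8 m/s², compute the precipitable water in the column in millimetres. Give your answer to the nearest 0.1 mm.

PW ≈ 25.3 mm

Precipitable water is the column-integrated vapour mass per unit area: PW = (1/g) Σ q̄ Δp, with q in kg/kg and Δp in Pa (1 kg/m² of water = 1 mm).
Layer 1000–560 hPa: Δp = 440 hPa = 44000 Pa, q̄ = 0.0048 kg/kg → 0.0048 × 44000 / 9.8 = 21.55 mm
Layer 560–360 hPa: Δp = 200 hPa = 20000 Pa, q̄ = 0.0017 kg/kg → 0.0017 × 20000 / 9.8 = 3.47 mm
Layer 360–300 hPa: Δp = 60 hPa = 6000 Pa, q̄ = 0.00047 kg/kg → 0.00047 × 6000 / 9.8 = 0.29 mm
PW = 21.55 + 3.47 + 0.29 = 25.31 ≈ 25.3 mm.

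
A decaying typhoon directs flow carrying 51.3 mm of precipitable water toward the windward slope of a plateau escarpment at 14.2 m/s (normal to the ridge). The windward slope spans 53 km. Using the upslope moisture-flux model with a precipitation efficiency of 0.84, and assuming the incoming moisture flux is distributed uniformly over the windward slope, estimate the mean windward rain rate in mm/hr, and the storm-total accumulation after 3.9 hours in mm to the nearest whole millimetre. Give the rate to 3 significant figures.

Incoming column moisture flux per unit ridge length: F = V × PW = 14.2 × 51.3 = 728.46 mm·m/s.
Spread over the 53 km slope with efficiency ε = 0.84: R = ε·F/W = 0.84 × 728.46 / 53000 m = 1.155e-02 mm/s.
R = 1.155e-02 × 3600 = 41.6 mm/hr.
Over 3.9 h: total = 41.6 × 3.9 = 162.24 ≈ 162 mm.

R ≈ 41.6 mm/hr; total ≈ 162 mm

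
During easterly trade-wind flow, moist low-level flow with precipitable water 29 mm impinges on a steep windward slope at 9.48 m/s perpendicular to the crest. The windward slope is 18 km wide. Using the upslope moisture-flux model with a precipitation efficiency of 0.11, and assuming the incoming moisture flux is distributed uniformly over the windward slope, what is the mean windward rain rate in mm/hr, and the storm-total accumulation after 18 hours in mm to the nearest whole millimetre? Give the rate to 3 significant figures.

R ≈ 6.05 mm/hr; total ≈ 109 mm

Incoming column moisture flux per unit ridge length: F = V × PW = 9.48 × 29 = 274.92 mm·m/s.
Spread over the 18 km slope with efficiency ε = 0.11: R = ε·F/W = 0.11 × 274.92 / 18000 m = 1.680e-03 mm/s.
R = 1.680e-03 × 3600 = 6.05 mm/hr.
Over 18 h: total = 6.05 × 18 = 108.9 ≈ 109 mm.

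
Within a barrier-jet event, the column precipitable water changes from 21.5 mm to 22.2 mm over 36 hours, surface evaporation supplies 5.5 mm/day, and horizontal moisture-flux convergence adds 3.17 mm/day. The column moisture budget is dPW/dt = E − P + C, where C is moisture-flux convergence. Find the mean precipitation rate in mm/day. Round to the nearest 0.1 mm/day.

P ≈ 8.2 mm/day

dPW/dt = (22.2 − 21.5) mm / (36/24 day) = +0.467 mm/day.
P = E + C − dPW/dt = 5.5 + (3.17) − (+0.467) = 8.2 mm/day.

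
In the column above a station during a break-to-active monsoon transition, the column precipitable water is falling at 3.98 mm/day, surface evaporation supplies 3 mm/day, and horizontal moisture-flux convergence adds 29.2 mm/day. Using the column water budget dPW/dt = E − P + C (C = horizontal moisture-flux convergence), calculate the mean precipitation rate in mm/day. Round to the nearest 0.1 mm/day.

P ≈ 36.2 mm/day

dPW/dt = -3.98 mm/day.
P = E + C − dPW/dt = 3 + (29.2) − (-3.98) = 36.2 mm/day.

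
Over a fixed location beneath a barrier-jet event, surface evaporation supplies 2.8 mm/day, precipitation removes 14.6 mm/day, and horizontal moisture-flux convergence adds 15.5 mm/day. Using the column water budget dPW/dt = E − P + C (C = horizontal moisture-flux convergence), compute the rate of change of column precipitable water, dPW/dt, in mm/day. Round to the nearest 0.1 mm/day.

dPW/dt = E − P + C = 2.8 − 14.6 + (15.5) = 3.7 mm/day.

dPW/dt ≈ 3.7 mm/day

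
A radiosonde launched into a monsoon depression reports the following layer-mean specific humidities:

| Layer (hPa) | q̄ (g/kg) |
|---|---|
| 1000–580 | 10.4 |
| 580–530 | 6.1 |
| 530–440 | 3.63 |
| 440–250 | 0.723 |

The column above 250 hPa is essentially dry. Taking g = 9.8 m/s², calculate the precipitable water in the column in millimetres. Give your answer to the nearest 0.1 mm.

PW ≈ 52.4 mm

Precipitable water is the column-integrated vapour mass per unit area: PW = (1/g) Σ q̄ Δp, with q in kg/kg and Δp in Pa (1 kg/m² of water = 1 mm).
Layer 1000–580 hPa: Δp = 420 hPa = 42000 Pa, q̄ = 0.0104 kg/kg → 0.0104 × 42000 / 9.8 = 44.57 mm
Layer 580–530 hPa: Δp = 50 hPa = 5000 Pa, q̄ = 0.0061 kg/kg → 0.0061 × 5000 / 9.8 = 3.11 mm
Layer 530–440 hPa: Δp = 90 hPa = 9000 Pa, q̄ = 0.00363 kg/kg → 0.00363 × 9000 / 9.8 = 3.33 mm
Layer 440–250 hPa: Δp = 190 hPa = 19000 Pa, q̄ = 0.000723 kg/kg → 0.000723 × 19000 / 9.8 = 1.40 mm
PW = 44.57 + 3.11 + 3.33 + 1.40 = 52.41 ≈ 52.4 mm.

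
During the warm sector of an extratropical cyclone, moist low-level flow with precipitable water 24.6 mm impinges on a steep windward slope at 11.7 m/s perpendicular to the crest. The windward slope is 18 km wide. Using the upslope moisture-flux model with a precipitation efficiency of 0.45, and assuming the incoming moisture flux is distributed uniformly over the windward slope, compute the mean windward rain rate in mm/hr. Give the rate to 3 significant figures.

Incoming column moisture flux per unit ridge length: F = V × PW = 11.7 × 24.6 = 287.82 mm·m/s.
Spread over the 18 km slope with efficiency ε = 0.45: R = ε·F/W = 0.45 × 287.82 / 18000 m = 7.196e-03 mm/s.
R = 7.196e-03 × 3600 = 25.9 mm/hr.

R ≈ 25.9 mm/hr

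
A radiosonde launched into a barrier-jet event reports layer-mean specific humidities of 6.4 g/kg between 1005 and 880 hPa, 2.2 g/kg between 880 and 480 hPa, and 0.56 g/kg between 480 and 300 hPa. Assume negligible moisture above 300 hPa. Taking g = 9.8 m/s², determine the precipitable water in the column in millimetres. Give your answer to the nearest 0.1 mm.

PW ≈ 18.2 mm

Precipitable water is the column-integrated vapour mass per unit area: PW = (1/g) Σ q̄ Δp, with q in kg/kg and Δp in Pa (1 kg/m² of water = 1 mm).
Layer 1005–880 hPa: Δp = 125 hPa = 12500 Pa, q̄ = 0.0064 kg/kg → 0.0064 × 12500 / 9.8 = 8.16 mm
Layer 880–480 hPa: Δp = 400 hPa = 40000 Pa, q̄ = 0.0022 kg/kg → 0.0022 × 40000 / 9.8 = 8.98 mm
Layer 480–300 hPa: Δp = 180 hPa = 18000 Pa, q̄ = 0.00056 kg/kg → 0.00056 × 18000 / 9.8 = 1.03 mm
PW = 8.16 + 8.98 + 1.03 = 18.17 ≈ 18.2 mm.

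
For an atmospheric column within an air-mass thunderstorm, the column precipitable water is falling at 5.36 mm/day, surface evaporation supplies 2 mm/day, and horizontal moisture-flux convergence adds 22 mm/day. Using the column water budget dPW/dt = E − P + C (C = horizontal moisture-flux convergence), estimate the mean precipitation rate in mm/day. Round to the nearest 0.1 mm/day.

dPW/dt = -5.36 mm/day.
P = E + C − dPW/dt = 2 + (22) − (-5.36) = 29.4 mm/day.

P ≈ 29.4 mm/day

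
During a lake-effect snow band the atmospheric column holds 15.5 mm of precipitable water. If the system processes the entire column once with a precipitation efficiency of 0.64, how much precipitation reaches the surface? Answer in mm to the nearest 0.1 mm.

precipitation ≈ 9.9 mm

Precipitation = ε × PW = 0.64 × 15.5 = 9.9 mm.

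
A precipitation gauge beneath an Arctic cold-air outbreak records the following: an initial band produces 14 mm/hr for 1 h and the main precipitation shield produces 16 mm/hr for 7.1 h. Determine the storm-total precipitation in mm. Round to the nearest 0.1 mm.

total ≈ 127.6 mm

Total = Σ Rᵢ Δtᵢ = 14 × 1 + 16 × 7.1
      = 14 + 113.6 = 127.6 mm.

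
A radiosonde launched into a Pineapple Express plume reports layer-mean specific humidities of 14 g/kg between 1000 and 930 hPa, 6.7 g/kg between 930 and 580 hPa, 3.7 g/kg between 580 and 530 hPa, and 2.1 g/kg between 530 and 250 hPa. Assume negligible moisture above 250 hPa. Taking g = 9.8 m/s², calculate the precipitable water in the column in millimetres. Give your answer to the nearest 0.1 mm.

PW ≈ 41.8 mm

Precipitable water is the column-integrated vapour mass per unit area: PW = (1/g) Σ q̄ Δp, with q in kg/kg and Δp in Pa (1 kg/m² of water = 1 mm).
Layer 1000–930 hPa: Δp = 70 hPa = 7000 Pa, q̄ = 0.014 kg/kg → 0.014 × 7000 / 9.8 = 10.00 mm
Layer 930–580 hPa: Δp = 350 hPa = 35000 Pa, q̄ = 0.0067 kg/kg → 0.0067 × 35000 / 9.8 = 23.93 mm
Layer 580–530 hPa: Δp = 50 hPa = 5000 Pa, q̄ = 0.0037 kg/kg → 0.0037 × 5000 / 9.8 = 1.89 mm
Layer 530–250 hPa: Δp = 280 hPa = 28000 Pa, q̄ = 0.0021 kg/kg → 0.0021 × 28000 / 9.8 = 6.00 mm
PW = 10.00 + 23.93 + 1.89 + 6.00 = 41.82 ≈ 41.8 mm.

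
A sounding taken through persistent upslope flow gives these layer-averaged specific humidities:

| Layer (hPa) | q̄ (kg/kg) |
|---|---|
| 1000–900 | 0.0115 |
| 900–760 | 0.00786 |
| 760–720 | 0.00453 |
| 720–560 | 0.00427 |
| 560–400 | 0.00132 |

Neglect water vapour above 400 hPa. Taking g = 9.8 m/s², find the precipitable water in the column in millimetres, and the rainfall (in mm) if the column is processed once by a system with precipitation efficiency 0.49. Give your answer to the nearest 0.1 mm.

Precipitable water is the column-integrated vapour mass per unit area: PW = (1/g) Σ q̄ Δp, with q in kg/kg and Δp in Pa (1 kg/m² of water = 1 mm).
Layer 1000–900 hPa: Δp = 100 hPa = 10000 Pa, q̄ = 0.0115 kg/kg → 0.0115 × 10000 / 9.8 = 11.73 mm
Layer 900–760 hPa: Δp = 140 hPa = 14000 Pa, q̄ = 0.00786 kg/kg → 0.00786 × 14000 / 9.8 = 11.23 mm
Layer 760–720 hPa: Δp = 40 hPa = 4000 Pa, q̄ = 0.00453 kg/kg → 0.00453 × 4000 / 9.8 = 1.85 mm
Layer 720–560 hPa: Δp = 160 hPa = 16000 Pa, q̄ = 0.00427 kg/kg → 0.00427 × 16000 / 9.8 = 6.97 mm
Layer 560–400 hPa: Δp = 160 hPa = 16000 Pa, q̄ = 0.00132 kg/kg → 0.00132 × 16000 / 9.8 = 2.16 mm
PW = 11.73 + 11.23 + 1.85 + 6.97 + 2.16 = 33.94 ≈ 33.9 mm.
Rainfall = ε × PW = 0.49 × 33.9 = 16.6 mm.

PW ≈ 33.9 mm; rainfall ≈ 16.6 mm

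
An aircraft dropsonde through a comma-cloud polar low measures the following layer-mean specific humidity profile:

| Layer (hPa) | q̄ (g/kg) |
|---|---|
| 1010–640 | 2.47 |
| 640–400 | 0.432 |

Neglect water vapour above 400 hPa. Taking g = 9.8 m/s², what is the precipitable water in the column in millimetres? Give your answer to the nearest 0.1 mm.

PW ≈ 10.4 mm

Precipitable water is the column-integrated vapour mass per unit area: PW = (1/g) Σ q̄ Δp, with q in kg/kg and Δp in Pa (1 kg/m² of water = 1 mm).
Layer 1010–640 hPa: Δp = 370 hPa = 37000 Pa, q̄ = 0.00247 kg/kg → 0.00247 × 37000 / 9.8 = 9.33 mm
Layer 640–400 hPa: Δp = 240 hPa = 24000 Pa, q̄ = 0.000432 kg/kg → 0.000432 × 24000 / 9.8 = 1.06 mm
PW = 9.33 + 1.06 = 10.39 ≈ 10.4 mm.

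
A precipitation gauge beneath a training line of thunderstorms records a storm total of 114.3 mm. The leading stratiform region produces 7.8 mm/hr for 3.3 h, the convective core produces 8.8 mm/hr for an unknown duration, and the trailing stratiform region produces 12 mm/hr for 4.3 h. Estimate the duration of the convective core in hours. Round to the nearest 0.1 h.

duration ≈ 4.2 h

Known phases: 7.8 × 3.3 + 12 × 4.3 = 25.74 + 51.6 = 77.34 mm.
Remaining depth = 114.3 − 77.34 = 36.96 mm.
Duration = 36.96 / 8.8 = 4.2 h.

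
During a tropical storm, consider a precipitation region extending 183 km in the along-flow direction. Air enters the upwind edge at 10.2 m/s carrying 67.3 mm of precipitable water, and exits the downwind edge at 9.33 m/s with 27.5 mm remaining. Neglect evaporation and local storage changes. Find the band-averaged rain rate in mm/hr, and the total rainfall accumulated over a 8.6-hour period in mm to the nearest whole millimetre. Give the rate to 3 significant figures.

R ≈ 8.46 mm/hr; total ≈ 73 mm

Column moisture flux per unit crosswind length is F = V × PW.
Inflow: F_in = 10.2 × 67.3 = 686.46 mm·m/s
Outflow: F_out = 9.33 × 27.5 = 256.575 mm·m/s
Steady-state rate R = (F_in − F_out)/L = (686.46 − 256.575) / 183000 m = 2.349e-03 mm/s.
R = 2.349e-03 × 3600 = 8.46 mm/hr.
Over 8.6 h: total = 8.46 × 8.6 = 72.756 ≈ 73 mm.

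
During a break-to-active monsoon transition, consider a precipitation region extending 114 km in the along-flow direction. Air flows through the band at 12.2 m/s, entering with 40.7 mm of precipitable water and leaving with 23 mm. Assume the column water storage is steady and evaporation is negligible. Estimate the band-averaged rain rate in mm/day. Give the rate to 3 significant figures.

R ≈ 164 mm/day

Column moisture flux per unit crosswind length is F = V × PW.
Inflow: F_in = 12.2 × 40.7 = 496.54 mm·m/s
Outflow: F_out = 12.2 × 23 = 280.6 mm·m/s
Steady-state rate R = (F_in − F_out)/L = (496.54 − 280.6) / 114000 m = 1.894e-03 mm/s.
R = 1.894e-03 × 3600 × 24 = 164 mm/day.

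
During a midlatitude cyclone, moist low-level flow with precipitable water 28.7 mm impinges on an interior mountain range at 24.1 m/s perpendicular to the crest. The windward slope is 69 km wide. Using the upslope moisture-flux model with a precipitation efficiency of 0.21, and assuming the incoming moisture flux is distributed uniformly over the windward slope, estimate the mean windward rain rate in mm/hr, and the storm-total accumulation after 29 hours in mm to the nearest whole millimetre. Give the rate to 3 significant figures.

R ≈ 7.58 mm/hr; total ≈ 220 mm

Incoming column moisture flux per unit ridge length: F = V × PW = 24.1 × 28.7 = 691.67 mm·m/s.
Spread over the 69 km slope with efficiency ε = 0.21: R = ε·F/W = 0.21 × 691.67 / 69000 m = 2.105e-03 mm/s.
R = 2.105e-03 × 3600 = 7.58 mm/hr.
Over 29 h: total = 7.58 × 29 = 219.82 ≈ 220 mm.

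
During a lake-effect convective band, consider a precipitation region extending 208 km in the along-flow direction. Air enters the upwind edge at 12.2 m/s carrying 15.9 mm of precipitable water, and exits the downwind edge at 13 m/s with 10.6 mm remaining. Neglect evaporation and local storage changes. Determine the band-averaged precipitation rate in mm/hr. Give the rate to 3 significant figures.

Column moisture flux per unit crosswind length is F = V × PW.
Inflow: F_in = 12.2 × 15.9 = 193.98 mm·m/s
Outflow: F_out = 13 × 10.6 = 137.8 mm·m/s
Steady-state rate R = (F_in − F_out)/L = (193.98 − 137.8) / 208000 m = 2.701e-04 mm/s.
R = 2.701e-04 × 3600 = 0.972 mm/hr.

R ≈ 0.972 mm/hr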